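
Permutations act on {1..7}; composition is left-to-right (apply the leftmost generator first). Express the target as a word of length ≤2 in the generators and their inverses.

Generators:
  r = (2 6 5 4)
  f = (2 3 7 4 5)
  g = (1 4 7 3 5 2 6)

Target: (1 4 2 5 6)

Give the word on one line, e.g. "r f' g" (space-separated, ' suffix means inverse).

f g

  after f: (2 3 7 4 5)
  after g: (1 4 2 5 6)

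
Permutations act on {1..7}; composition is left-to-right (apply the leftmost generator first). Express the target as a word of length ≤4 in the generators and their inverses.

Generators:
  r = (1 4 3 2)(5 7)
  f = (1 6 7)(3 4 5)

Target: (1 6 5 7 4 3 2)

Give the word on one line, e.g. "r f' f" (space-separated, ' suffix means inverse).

r' f' r f

  after r': (1 2 3 4)(5 7)
  after f': (1 2 5 6)(4 7)
  after r: (2 7 3)(4 5 6)
  after f: (1 6 5 7 4 3 2)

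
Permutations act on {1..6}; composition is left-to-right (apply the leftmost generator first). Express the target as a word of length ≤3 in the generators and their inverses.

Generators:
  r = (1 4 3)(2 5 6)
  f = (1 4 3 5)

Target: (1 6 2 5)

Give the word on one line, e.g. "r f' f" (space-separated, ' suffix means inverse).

  after f': (1 5 3 4)
  after r': (1 2 6 5 4 3)
  after r': (1 6 2 5)

f' r' r'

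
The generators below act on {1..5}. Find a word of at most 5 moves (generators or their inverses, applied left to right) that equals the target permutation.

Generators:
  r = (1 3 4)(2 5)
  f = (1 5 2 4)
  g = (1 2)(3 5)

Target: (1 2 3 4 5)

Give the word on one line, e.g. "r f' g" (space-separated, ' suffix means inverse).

g' f' r'

  after g': (1 2)(3 5)
  after f': (1 5 3)(2 4)
  after r': (1 2 3 4 5)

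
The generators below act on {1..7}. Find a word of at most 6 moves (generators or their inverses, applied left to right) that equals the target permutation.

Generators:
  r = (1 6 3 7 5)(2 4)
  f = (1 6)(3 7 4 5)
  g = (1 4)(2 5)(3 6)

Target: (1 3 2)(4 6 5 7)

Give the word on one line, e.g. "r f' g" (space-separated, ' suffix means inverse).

  after r: (1 6 3 7 5)(2 4)
  after g': (1 3 7 2)(4 5)
  after f: (1 7 2 6)(3 4)
  after r': (1 3 2)(4 6 5 7)

r g' f r'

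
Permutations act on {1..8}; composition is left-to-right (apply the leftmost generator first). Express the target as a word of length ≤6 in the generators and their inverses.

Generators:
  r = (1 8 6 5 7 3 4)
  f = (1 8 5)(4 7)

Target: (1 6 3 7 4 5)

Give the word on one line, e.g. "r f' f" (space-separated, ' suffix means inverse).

  after r': (1 4 3 7 5 6 8)
  after f': (1 7 8 5 6)(3 4)
  after r': (1 5 8 6 4 7)
  after r': (1 6 3 7 4 5)

r' f' r' r'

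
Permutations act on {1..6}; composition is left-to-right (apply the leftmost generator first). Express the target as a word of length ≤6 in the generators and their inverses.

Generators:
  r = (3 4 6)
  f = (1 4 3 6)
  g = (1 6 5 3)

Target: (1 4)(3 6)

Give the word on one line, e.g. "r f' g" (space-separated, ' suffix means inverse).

  after f': (1 6 3 4)
  after g': (3 4)(5 6)
  after r: (3 6 5)
  after g': (1 3)
  after f': (1 4)(3 6)

f' g' r g' f'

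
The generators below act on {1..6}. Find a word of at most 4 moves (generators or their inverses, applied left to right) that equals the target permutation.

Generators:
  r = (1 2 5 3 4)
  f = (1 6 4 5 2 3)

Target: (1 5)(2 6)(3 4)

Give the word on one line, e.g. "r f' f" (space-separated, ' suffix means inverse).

f' f' f'

  after f': (1 3 2 5 4 6)
  after f': (1 2 4)(3 5 6)
  after f': (1 5)(2 6)(3 4)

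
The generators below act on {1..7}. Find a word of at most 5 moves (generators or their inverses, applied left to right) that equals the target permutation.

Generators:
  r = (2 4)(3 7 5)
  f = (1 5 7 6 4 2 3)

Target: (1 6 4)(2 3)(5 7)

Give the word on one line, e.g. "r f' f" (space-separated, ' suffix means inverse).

  after f': (1 3 2 4 6 7 5)
  after f': (1 2 6 5 3 4 7)
  after r: (1 4 5 7)(2 6 3)
  after f': (1 6 2 7 3 4)
  after r': (1 6 4)(2 3)(5 7)

f' f' r f' r'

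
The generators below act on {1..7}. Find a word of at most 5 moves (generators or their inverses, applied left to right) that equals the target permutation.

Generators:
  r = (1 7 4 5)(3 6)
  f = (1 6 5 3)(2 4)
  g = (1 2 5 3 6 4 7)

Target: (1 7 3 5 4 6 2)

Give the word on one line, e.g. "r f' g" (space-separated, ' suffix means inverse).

r' g' f' g f'

  after r': (1 5 4 7)(3 6)
  after g': (1 2)(5 6)
  after f': (1 4 2 3 5)
  after g: (1 7)(2 6 4 5)
  after f': (1 7 3 5 4 6 2)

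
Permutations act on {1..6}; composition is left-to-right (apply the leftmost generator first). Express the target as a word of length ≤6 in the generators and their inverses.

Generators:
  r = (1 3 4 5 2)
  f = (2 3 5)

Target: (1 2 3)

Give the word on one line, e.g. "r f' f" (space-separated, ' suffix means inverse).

r r f' r' f'

  after r: (1 3 4 5 2)
  after r: (1 4 2 3 5)
  after f': (1 4 5)
  after r': (1 3)(2 5)
  after f': (1 2 3)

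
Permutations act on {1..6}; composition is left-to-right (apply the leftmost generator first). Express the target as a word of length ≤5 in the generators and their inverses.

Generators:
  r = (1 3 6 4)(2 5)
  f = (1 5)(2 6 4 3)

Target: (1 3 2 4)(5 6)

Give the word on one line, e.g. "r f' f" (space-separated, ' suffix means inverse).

  after f': (1 5)(2 3 4 6)
  after f': (2 4)(3 6)
  after r': (1 4 5 2 6)
  after f: (1 3 2 4)(5 6)

f' f' r' f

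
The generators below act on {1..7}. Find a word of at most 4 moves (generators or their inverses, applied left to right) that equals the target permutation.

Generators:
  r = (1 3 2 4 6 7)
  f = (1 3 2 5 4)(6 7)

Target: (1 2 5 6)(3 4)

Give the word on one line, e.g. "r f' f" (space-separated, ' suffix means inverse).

  after f: (1 3 2 5 4)(6 7)
  after r: (1 2 5 6)(3 4)

f r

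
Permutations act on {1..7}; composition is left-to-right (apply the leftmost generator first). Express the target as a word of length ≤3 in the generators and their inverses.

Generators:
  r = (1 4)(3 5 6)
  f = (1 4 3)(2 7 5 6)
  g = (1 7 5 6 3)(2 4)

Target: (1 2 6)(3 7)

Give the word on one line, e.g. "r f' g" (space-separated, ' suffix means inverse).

f g r

  after f: (1 4 3)(2 7 5 6)
  after g: (1 2 5 3 7 6 4)
  after r: (1 2 6)(3 7)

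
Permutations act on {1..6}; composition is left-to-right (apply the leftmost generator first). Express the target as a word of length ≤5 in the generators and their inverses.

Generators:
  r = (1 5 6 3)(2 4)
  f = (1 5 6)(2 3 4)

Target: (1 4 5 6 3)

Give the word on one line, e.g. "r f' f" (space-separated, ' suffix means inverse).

r f r f' f'

  after r: (1 5 6 3)(2 4)
  after f: (1 6 4 3 5)
  after r: (1 3 6 2 4)
  after f': (1 2 3 5)(4 6)
  after f': (1 4 5 6 3)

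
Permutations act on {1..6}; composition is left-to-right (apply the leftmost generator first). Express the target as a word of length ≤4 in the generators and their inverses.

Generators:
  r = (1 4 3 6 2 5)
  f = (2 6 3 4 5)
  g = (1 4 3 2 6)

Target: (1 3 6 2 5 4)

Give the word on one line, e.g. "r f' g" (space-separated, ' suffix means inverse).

f r f'

  after f: (2 6 3 4 5)
  after r: (1 4)
  after f': (1 3 6 2 5 4)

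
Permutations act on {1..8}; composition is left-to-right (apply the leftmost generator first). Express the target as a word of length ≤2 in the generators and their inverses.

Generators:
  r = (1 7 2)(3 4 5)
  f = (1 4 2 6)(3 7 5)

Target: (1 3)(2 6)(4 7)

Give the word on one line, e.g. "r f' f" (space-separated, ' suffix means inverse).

  after r: (1 7 2)(3 4 5)
  after f': (1 3)(2 6)(4 7)

r f'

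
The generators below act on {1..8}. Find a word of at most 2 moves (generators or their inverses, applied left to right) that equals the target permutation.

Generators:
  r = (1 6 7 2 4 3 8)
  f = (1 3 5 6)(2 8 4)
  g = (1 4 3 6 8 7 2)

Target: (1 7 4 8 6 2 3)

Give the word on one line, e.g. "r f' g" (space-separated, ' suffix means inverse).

r r

  after r: (1 6 7 2 4 3 8)
  after r: (1 7 4 8 6 2 3)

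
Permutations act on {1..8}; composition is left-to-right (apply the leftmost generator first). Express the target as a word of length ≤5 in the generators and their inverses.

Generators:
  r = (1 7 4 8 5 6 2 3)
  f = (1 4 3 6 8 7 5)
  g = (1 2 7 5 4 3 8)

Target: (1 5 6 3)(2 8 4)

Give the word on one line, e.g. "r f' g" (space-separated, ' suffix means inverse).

  after f: (1 4 3 6 8 7 5)
  after r': (1 7 8)(2 6 4)(3 5)
  after f: (1 5 6 3)(2 8 4)

f r' f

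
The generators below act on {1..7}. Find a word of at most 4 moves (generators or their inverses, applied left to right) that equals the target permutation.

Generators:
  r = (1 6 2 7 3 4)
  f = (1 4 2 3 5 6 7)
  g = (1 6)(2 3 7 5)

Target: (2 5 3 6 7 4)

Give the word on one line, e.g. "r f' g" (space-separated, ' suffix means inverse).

  after r': (1 4 3 7 2 6)
  after f': (2 5 3 6 7 4)

r' f'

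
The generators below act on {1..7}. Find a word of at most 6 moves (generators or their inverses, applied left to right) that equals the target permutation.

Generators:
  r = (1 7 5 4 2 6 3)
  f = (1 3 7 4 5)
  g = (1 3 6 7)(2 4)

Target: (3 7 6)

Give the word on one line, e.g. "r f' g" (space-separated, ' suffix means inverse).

  after f: (1 3 7 4 5)
  after r': (1 6 2 4 7 5 3)
  after f: (1 6 2 5 7)
  after r: (1 3)(2 4)
  after g': (3 7 6)

f r' f r g'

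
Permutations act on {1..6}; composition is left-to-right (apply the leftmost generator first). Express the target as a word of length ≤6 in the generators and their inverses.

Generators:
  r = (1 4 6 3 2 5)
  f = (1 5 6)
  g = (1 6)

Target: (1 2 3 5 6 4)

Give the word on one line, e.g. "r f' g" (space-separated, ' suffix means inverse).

  after f: (1 5 6)
  after g': (1 5)
  after r': (1 2 3 6 4)
  after g': (1 2 3)(4 6)
  after f: (1 2 3 5 6 4)

f g' r' g' f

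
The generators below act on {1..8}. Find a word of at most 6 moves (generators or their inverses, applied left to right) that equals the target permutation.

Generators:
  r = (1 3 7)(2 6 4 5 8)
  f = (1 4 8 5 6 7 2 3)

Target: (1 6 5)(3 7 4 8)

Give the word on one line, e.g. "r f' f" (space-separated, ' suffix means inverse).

  after f: (1 4 8 5 6 7 2 3)
  after f: (1 8 6 2)(3 4 5 7)
  after r': (1 5 3 6 8 2 7)
  after f: (1 6 5)(3 7 4 8)

f f r' f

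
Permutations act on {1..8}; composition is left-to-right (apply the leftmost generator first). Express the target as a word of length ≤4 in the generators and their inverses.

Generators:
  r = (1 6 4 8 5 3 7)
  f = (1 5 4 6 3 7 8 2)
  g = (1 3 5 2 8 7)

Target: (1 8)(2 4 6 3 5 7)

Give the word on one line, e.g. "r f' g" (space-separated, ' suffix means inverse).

g' f

  after g': (1 7 8 2 5 3)
  after f: (1 8)(2 4 6 3 5 7)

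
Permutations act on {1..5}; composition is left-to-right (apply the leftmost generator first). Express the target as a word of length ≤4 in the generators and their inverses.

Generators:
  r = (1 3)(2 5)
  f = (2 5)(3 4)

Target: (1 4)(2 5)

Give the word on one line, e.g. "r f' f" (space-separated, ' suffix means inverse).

r f' r'

  after r: (1 3)(2 5)
  after f': (1 4 3)
  after r': (1 4)(2 5)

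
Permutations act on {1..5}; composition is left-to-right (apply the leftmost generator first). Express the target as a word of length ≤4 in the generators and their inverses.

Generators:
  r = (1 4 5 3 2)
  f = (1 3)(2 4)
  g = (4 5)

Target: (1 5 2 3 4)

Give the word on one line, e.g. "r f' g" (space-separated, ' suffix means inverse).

f r' f'

  after f: (1 3)(2 4)
  after r': (1 5 4 3 2)
  after f': (1 5 2 3 4)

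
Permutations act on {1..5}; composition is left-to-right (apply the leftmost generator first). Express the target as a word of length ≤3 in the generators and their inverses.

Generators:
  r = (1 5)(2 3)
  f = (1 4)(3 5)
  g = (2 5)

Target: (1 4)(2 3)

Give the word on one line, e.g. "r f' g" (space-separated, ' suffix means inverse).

  after g': (2 5)
  after f: (1 4)(2 3 5)
  after g': (1 4)(2 3)

g' f g'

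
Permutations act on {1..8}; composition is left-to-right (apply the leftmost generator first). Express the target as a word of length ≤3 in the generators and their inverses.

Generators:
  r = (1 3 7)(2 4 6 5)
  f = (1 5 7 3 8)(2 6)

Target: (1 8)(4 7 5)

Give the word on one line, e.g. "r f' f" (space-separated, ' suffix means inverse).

  after r': (1 7 3)(2 5 6 4)
  after r': (1 3 7)(2 6)(4 5)
  after f: (1 8)(4 7 5)

r' r' f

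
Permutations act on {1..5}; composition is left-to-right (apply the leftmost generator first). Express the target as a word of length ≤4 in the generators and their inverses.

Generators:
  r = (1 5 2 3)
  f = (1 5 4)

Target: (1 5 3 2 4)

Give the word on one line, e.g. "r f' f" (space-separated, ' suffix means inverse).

r f r f'

  after r: (1 5 2 3)
  after f: (1 4)(2 3 5)
  after r: (1 4 5 3 2)
  after f': (1 5 3 2 4)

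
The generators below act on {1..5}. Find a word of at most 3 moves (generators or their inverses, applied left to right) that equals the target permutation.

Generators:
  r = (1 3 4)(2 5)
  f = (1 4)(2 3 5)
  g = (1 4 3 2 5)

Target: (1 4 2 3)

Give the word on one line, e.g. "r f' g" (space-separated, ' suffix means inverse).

r' f f

  after r': (1 4 3)(2 5)
  after f: (3 4 5)
  after f: (1 4 2 3)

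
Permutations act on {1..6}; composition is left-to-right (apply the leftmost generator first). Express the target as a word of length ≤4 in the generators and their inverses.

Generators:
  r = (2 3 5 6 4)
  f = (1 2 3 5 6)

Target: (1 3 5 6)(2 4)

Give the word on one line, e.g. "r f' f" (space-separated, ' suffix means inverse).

r' f f

  after r': (2 4 6 5 3)
  after f: (1 2 4)
  after f: (1 3 5 6)(2 4)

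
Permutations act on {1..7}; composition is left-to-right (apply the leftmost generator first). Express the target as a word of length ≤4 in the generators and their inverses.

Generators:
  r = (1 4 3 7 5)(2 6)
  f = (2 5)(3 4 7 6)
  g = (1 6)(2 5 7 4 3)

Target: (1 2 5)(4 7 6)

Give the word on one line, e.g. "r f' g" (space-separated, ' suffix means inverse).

r' f g f'

  after r': (1 5 7 3 4)(2 6)
  after f: (1 2 3 7 4)(5 6)
  after g: (1 5)(3 4 6 7)
  after f': (1 2 5)(4 7 6)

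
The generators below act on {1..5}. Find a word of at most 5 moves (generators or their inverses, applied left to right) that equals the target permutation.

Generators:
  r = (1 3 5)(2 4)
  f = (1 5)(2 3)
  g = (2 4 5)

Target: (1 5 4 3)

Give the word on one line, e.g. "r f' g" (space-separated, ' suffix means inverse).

  after g': (2 5 4)
  after g': (2 4 5)
  after r': (1 5 4 3)

g' g' r'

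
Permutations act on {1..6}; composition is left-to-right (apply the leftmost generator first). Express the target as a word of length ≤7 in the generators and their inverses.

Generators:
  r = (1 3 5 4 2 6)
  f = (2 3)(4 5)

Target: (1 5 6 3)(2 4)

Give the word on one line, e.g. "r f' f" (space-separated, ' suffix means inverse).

f' r f' f' r

  after f': (2 3)(4 5)
  after r: (1 3 6)(2 5)
  after f': (1 2 4 5 3 6)
  after f': (1 3 6)(2 5)
  after r: (1 5 6 3)(2 4)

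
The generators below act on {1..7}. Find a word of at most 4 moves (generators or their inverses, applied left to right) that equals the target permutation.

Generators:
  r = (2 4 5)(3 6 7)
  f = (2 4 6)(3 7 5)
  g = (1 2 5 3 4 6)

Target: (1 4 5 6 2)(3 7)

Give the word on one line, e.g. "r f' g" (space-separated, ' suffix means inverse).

  after g': (1 6 4 3 5 2)
  after f': (1 4 5 6 2)(3 7)

g' f'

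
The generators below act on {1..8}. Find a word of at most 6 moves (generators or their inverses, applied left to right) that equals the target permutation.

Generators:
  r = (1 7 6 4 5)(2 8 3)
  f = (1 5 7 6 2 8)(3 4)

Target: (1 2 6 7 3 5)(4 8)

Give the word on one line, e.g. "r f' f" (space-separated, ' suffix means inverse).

r' f' r f f

  after r': (1 5 4 6 7)(2 3 8)
  after f': (2 4 7 8 6 5 3)
  after r: (1 7 3 8 4 6)(2 5)
  after f: (1 6 5 8 3)(2 7 4)
  after f: (1 2 6 7 3 5)(4 8)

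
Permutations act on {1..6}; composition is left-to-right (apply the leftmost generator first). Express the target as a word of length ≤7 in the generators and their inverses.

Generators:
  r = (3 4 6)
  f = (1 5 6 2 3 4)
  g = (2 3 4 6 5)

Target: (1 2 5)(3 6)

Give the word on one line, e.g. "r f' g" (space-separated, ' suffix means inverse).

f' r g' r' g'

  after f': (1 4 3 2 6 5)
  after r: (1 6 5)(2 3)
  after g': (1 4 3 5)
  after r': (1 3 5)(4 6)
  after g': (1 2 5)(3 6)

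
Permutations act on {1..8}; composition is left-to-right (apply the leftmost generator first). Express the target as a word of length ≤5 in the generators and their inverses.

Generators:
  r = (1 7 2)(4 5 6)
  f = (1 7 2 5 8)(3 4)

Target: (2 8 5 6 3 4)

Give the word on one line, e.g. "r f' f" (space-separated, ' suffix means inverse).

r' r' f'

  after r': (1 2 7)(4 6 5)
  after r': (1 7 2)(4 5 6)
  after f': (2 8 5 6 3 4)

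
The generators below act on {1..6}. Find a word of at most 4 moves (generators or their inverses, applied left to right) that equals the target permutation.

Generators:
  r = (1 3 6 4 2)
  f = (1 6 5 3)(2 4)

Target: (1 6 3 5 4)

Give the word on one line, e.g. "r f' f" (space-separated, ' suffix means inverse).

  after f': (1 3 5 6)(2 4)
  after r: (1 6 3 5 4)

f' r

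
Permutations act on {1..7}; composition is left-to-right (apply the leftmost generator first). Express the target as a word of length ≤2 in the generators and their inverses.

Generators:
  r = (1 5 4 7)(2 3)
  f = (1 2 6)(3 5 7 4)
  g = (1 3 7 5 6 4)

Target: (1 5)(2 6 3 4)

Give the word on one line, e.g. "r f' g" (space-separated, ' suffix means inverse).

g f

  after g: (1 3 7 5 6 4)
  after f: (1 5)(2 6 3 4)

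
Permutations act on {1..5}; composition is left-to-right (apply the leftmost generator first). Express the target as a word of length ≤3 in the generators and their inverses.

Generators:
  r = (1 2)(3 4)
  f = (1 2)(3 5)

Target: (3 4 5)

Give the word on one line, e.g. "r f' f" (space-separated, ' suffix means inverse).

  after r': (1 2)(3 4)
  after f': (3 4 5)

r' f'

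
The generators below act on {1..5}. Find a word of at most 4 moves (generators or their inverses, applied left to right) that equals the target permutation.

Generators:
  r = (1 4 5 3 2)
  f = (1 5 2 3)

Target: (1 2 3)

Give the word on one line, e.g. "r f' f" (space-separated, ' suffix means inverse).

r' f r' f

  after r': (1 2 3 5 4)
  after f: (1 3 2)(4 5)
  after r': (1 5)
  after f: (1 2 3)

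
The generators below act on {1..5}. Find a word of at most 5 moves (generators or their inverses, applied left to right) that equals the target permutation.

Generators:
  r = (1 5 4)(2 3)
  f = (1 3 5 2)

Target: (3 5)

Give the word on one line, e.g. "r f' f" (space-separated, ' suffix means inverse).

  after r: (1 5 4)(2 3)
  after f': (1 3 5 4 2)
  after r: (1 2 5)(3 4)
  after f': (1 5 2 3 4)
  after r': (3 5)

r f' r f' r'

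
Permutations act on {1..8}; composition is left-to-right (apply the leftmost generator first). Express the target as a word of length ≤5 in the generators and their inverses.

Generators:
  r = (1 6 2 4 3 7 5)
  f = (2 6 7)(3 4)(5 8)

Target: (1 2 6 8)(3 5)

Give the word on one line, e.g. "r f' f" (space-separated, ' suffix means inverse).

r' r' f' r

  after r': (1 5 7 3 4 2 6)
  after r': (1 7 4 6 5 3 2)
  after f': (1 6 8 5 4 2)(3 7)
  after r: (1 2 6 8)(3 5)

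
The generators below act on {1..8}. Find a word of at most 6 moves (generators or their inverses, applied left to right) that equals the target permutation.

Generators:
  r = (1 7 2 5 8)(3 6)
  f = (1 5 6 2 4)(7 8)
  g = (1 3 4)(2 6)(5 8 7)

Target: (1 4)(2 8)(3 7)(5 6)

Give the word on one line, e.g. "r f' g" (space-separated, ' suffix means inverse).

  after f: (1 5 6 2 4)(7 8)
  after r': (1 2 4 8)(3 6 7 5)
  after f: (1 4 7 6 8 5 3 2)
  after r': (1 4)(2 8)(3 7)(5 6)

f r' f r'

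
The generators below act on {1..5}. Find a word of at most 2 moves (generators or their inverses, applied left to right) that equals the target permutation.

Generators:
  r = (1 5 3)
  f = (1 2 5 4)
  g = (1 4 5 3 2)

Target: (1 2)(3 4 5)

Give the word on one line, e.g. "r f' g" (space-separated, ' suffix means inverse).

  after r: (1 5 3)
  after f': (1 2)(3 4 5)

r f'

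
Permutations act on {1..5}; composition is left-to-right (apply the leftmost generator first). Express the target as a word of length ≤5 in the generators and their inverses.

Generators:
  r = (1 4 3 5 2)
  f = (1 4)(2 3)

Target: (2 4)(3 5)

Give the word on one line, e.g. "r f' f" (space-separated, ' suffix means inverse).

  after f: (1 4)(2 3)
  after r: (1 3)(2 5)
  after r: (1 5)(3 4)
  after r: (1 2)(4 5)
  after r: (2 4)(3 5)

f r r r r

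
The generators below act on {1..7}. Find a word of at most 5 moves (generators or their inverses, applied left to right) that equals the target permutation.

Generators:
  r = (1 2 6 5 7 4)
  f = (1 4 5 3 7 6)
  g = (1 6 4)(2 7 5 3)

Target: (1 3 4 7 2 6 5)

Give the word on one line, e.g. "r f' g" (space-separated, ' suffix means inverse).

f' r' f g'

  after f': (1 6 7 3 5 4)
  after r': (1 2)(3 6 5 7)
  after f: (1 2 4 5 6 3)
  after g': (1 3 4 7 2 6 5)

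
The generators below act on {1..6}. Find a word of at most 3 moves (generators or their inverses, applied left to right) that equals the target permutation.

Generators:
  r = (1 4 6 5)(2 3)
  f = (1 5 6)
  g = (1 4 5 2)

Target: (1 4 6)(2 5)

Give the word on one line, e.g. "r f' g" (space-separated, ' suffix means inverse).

g f

  after g: (1 4 5 2)
  after f: (1 4 6)(2 5)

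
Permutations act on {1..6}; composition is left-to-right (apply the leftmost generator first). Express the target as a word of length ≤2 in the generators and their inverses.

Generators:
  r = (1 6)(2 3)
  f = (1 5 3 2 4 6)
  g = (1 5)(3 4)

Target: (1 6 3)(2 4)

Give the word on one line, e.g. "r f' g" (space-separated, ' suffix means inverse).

f' g

  after f': (1 6 4 2 3 5)
  after g: (1 6 3)(2 4)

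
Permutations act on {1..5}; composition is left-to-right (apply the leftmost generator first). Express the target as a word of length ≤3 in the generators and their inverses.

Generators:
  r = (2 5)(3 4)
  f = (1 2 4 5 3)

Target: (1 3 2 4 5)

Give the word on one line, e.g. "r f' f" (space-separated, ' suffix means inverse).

r' f'

  after r': (2 5)(3 4)
  after f': (1 3 2 4 5)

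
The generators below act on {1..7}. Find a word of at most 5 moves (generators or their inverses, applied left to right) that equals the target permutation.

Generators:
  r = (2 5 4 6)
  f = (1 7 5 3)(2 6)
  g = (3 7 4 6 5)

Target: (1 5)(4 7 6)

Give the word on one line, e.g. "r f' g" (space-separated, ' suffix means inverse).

  after r: (2 5 4 6)
  after g': (2 6)(3 5 7)
  after f': (1 3 7 5)
  after g': (1 5)(4 7 6)

r g' f' g'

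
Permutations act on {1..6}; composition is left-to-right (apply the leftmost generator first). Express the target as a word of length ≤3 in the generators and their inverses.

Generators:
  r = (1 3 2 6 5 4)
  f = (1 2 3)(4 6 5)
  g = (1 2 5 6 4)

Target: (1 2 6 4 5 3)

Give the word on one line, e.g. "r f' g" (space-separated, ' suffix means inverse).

f' r' f

  after f': (1 3 2)(4 5 6)
  after r': (2 4 6 5)
  after f: (1 2 6 4 5 3)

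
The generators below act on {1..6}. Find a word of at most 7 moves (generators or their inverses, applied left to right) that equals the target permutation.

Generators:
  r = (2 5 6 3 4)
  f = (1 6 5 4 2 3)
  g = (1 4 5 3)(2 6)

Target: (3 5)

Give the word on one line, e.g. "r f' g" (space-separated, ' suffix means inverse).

  after g: (1 4 5 3)(2 6)
  after r: (1 2 3)(4 6 5)
  after f: (1 3 6 4 5 2)
  after g: (2 4 3)(5 6)
  after r: (3 5)

g r f g r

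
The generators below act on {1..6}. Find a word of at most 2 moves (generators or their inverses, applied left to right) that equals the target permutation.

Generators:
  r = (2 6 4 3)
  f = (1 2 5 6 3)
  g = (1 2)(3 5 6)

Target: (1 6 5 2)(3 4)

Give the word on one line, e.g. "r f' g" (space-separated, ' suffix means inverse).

g' r

  after g': (1 2)(3 6 5)
  after r: (1 6 5 2)(3 4)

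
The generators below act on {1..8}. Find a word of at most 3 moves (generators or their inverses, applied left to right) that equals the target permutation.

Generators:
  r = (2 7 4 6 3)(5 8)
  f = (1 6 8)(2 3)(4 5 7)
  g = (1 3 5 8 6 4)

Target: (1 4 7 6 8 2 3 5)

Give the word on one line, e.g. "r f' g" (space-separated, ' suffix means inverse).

  after f': (1 8 6)(2 3)(4 7 5)
  after r: (1 5 6)(3 7 8)
  after f': (1 4 7 6 8 2 3 5)

f' r f'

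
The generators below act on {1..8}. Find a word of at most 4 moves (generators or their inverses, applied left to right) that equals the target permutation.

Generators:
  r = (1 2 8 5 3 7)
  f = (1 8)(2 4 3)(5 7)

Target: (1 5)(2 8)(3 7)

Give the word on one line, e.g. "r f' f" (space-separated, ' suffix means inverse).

r' f' f' f'

  after r': (1 7 3 5 8 2)
  after f': (1 5)(2 8 3 7 4)
  after f': (1 7 2)(3 5 8 4)
  after f': (1 5)(2 8)(3 7)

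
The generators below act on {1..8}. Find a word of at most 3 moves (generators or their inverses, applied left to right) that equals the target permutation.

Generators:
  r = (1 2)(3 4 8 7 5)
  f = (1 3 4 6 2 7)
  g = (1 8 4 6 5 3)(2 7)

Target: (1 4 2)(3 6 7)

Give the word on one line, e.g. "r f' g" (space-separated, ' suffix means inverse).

  after f: (1 3 4 6 2 7)
  after f: (1 4 2)(3 6 7)

f f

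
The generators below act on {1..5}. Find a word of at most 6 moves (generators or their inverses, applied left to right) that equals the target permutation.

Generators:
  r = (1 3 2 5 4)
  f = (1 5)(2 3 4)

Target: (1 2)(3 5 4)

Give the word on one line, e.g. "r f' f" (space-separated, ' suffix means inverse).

r' r' f' r r

  after r': (1 4 5 2 3)
  after r': (1 5 3 4 2)
  after f': (2 5)
  after r: (1 3 2 4)
  after r: (1 2)(3 5 4)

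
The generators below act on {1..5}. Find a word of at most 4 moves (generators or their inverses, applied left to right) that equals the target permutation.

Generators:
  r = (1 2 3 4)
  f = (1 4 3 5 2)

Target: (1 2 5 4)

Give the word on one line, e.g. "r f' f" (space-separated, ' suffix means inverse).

  after r': (1 4 3 2)
  after f': (3 5)
  after f': (1 2 5 4)

r' f' f'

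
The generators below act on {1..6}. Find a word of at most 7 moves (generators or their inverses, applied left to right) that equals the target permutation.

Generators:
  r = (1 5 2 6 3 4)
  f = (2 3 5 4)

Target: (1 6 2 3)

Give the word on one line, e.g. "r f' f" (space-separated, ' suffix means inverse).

  after f': (2 4 5 3)
  after r': (1 4)(2 3 5 6)
  after f: (1 2 5 6 3 4)
  after r: (1 6 4 5 3)
  after f: (1 6 2 3)

f' r' f r f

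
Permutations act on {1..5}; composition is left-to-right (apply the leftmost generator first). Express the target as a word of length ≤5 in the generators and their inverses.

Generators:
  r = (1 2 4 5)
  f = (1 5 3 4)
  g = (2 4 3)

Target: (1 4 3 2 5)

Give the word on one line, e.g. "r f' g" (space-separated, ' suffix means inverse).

  after r: (1 2 4 5)
  after f': (1 2 3 5 4)
  after r: (1 4 2 3)
  after g': (1 2 4 3)
  after r: (1 4 3 2 5)

r f' r g' r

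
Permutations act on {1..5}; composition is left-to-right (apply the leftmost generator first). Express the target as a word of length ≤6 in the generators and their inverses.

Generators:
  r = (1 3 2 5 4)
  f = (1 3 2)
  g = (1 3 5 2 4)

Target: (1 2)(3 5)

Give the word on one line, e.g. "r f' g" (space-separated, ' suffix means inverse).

r' g' f' r' f'

  after r': (1 4 5 2 3)
  after g': (1 2)(3 4)
  after f': (1 3 4)
  after r': (2 3 5)
  after f': (1 2)(3 5)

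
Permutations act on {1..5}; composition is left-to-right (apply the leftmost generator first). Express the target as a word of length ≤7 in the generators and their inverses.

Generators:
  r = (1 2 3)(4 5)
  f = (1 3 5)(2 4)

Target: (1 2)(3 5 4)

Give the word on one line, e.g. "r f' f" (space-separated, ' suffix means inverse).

r f' f' f' f'

  after r: (1 2 3)(4 5)
  after f': (1 4 3 5 2)
  after f': (1 2 5 4)
  after f': (1 4 5 2 3)
  after f': (1 2)(3 5 4)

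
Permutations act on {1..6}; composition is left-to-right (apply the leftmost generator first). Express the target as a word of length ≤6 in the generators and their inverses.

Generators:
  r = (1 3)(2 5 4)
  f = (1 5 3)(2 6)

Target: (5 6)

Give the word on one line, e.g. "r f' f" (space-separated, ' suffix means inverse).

  after r': (1 3)(2 4 5)
  after f: (2 4 3 5 6)
  after f: (1 5 2 4)
  after f: (1 3)(2 4 5 6)
  after r: (5 6)

r' f f f r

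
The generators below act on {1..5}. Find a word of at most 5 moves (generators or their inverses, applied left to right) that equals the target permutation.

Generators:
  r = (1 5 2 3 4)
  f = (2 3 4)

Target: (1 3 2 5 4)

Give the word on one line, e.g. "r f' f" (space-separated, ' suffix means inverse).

f' r r f

  after f': (2 4 3)
  after r: (1 5 2)
  after r: (1 2 5 3 4)
  after f: (1 3 2 5 4)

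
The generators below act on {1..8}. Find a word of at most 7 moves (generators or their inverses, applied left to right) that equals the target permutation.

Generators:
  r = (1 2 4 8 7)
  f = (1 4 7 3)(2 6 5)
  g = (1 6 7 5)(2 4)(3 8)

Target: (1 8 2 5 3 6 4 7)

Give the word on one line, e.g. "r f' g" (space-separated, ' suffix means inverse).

  after g: (1 6 7 5)(2 4)(3 8)
  after f: (1 5 4 6 3 8)(2 7)
  after r: (1 5 8 2)(3 7 4 6)
  after g': (1 7 2 5 3 6 8 4)
  after r': (1 8 2 5 3 6 4 7)

g f r g' r'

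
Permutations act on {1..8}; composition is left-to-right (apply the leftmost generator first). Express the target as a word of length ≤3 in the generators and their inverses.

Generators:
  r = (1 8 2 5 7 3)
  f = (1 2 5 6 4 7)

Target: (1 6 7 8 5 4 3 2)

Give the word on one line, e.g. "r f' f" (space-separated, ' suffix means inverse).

  after f: (1 2 5 6 4 7)
  after r: (1 5 6 4 3)(2 7 8)
  after f: (1 6 7 8 5 4 3 2)

f r f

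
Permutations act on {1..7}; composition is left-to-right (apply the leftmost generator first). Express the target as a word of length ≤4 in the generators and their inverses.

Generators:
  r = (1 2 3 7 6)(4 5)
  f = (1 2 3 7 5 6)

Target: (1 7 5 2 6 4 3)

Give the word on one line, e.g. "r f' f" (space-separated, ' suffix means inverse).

  after f: (1 2 3 7 5 6)
  after r': (4 5 7)
  after f': (1 6 5 3 2)(4 7)
  after r': (1 7 5 2 6 4 3)

f r' f' r'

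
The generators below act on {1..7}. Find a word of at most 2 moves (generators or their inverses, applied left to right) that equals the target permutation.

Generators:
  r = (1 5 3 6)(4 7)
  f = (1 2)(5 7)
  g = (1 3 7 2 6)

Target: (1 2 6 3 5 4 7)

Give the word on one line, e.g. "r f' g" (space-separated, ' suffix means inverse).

  after f: (1 2)(5 7)
  after r': (1 2 6 3 5 4 7)

f r'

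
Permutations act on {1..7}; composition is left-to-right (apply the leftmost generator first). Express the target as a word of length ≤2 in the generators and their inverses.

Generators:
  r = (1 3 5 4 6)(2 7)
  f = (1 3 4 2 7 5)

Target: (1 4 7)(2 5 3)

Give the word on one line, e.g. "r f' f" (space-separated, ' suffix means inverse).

  after f: (1 3 4 2 7 5)
  after f: (1 4 7)(2 5 3)

f f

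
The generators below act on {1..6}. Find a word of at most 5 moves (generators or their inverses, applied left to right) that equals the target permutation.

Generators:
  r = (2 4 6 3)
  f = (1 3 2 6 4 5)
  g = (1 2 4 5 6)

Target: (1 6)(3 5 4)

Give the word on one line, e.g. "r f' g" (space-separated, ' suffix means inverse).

  after g': (1 6 5 4 2)
  after f': (1 2 5 6 4 3)
  after g': (2 4 3 6)
  after g': (1 6)(3 5 4)

g' f' g' g'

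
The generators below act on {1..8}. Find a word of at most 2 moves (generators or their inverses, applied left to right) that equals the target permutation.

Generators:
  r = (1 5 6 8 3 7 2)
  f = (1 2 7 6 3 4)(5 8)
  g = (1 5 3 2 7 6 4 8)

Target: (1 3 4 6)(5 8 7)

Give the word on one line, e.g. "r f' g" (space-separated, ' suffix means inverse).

r' g'

  after r': (1 2 7 3 8 6 5)
  after g': (1 3 4 6)(5 8 7)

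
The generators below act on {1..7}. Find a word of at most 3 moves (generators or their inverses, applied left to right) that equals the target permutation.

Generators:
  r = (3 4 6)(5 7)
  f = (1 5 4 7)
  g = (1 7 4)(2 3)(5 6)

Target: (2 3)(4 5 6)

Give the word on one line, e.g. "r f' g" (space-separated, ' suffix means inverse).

g f

  after g: (1 7 4)(2 3)(5 6)
  after f: (2 3)(4 5 6)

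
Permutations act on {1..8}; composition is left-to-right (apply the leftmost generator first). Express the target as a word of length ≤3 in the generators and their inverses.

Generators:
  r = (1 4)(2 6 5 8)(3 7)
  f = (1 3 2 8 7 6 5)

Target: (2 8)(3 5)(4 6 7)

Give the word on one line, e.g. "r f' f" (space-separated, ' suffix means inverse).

r' f' r'

  after r': (1 4)(2 8 5 6)(3 7)
  after f': (1 4 5 7)(3 8 6)
  after r': (2 8)(3 5)(4 6 7)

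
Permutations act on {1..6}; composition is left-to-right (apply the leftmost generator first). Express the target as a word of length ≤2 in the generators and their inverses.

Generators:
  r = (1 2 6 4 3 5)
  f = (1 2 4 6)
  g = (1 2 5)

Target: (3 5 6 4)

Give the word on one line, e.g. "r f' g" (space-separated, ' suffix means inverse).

g' r

  after g': (1 5 2)
  after r: (3 5 6 4)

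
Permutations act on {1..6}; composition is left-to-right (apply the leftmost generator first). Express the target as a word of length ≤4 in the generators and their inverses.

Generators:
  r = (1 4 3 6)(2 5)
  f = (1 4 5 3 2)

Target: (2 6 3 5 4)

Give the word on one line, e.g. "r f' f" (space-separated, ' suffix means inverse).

  after f: (1 4 5 3 2)
  after r': (2 6 3 5 4)

f r'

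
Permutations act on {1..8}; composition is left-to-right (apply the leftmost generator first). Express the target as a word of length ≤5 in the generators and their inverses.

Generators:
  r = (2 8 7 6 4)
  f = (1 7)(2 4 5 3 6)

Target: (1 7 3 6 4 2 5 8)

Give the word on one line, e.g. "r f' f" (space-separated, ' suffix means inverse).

  after f': (1 7)(2 6 3 5 4)
  after f': (2 3 4 6 5)
  after r: (2 3)(5 8 7 6)
  after f': (1 7 3 6 4 2 5 8)

f' f' r f'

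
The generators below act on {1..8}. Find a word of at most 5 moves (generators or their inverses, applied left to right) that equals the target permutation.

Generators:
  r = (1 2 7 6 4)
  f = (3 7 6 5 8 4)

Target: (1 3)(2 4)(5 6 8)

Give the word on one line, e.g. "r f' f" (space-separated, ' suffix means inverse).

f r' f r'

  after f: (3 7 6 5 8 4)
  after r': (1 4 3 2)(5 8 6)
  after f: (1 3 2)(4 7 6 8 5)
  after r': (1 3)(2 4)(5 6 8)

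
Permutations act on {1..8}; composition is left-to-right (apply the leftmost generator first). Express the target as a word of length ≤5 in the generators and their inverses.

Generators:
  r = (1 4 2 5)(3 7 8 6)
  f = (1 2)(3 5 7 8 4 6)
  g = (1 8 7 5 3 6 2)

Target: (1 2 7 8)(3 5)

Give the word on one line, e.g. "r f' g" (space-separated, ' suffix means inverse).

  after r': (1 5 2 4)(3 6 8 7)
  after f: (1 7 5)(2 6 4)
  after g: (1 5 8 7 3 6 4)
  after r: (2 5 6)
  after g': (1 2 7 8)(3 5)

r' f g r g'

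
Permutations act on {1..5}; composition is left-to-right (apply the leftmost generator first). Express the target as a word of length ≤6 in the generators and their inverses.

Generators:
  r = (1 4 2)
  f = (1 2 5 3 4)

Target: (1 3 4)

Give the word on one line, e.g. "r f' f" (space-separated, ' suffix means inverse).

  after f': (1 4 3 5 2)
  after r': (3 5 4)
  after f': (1 4 5 3 2)
  after f': (1 3)(2 4)
  after r: (1 3 4)

f' r' f' f' r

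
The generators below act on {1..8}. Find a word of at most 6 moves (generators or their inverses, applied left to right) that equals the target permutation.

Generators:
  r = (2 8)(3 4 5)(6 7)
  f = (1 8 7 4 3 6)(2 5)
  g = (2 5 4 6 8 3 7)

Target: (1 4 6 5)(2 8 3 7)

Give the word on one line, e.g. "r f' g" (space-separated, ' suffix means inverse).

  after r': (2 8)(3 5 4)(6 7)
  after f': (1 6 8 5 7 3 2)
  after r': (1 7 5 6 2)(3 8 4)
  after f: (1 4 6 5)(2 8 3 7)

r' f' r' f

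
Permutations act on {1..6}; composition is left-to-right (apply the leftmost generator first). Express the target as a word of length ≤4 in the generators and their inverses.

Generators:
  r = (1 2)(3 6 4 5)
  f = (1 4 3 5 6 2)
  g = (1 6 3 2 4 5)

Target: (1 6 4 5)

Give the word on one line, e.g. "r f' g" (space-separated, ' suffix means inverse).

g' f' r' f

  after g': (1 5 4 2 3 6)
  after f': (1 3 5)(2 4 6)
  after r': (1 5 2 6)(3 4)
  after f: (1 6 4 5)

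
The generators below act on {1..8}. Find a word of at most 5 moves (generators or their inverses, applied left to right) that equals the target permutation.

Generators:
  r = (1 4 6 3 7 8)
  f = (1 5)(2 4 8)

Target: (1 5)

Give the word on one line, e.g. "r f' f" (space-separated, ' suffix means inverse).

  after f: (1 5)(2 4 8)
  after f: (2 8 4)
  after f: (1 5)

f f f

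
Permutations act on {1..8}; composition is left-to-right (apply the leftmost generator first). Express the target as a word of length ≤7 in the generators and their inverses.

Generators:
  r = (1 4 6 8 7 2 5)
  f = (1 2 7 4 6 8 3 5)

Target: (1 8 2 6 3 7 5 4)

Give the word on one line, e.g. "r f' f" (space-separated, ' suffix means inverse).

r' f f f r'

  after r': (1 5 2 7 8 6 4)
  after f: (2 4)(3 5 7)
  after f: (1 2 6 8 3)(4 7 5)
  after f: (1 7)(2 8 5 6 3)
  after r': (1 8 2 6 3 7 5 4)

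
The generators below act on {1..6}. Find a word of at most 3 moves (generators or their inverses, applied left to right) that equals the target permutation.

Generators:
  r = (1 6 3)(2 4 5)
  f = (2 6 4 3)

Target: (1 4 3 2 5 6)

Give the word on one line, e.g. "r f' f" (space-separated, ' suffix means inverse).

r' f'

  after r': (1 3 6)(2 5 4)
  after f': (1 4 3 2 5 6)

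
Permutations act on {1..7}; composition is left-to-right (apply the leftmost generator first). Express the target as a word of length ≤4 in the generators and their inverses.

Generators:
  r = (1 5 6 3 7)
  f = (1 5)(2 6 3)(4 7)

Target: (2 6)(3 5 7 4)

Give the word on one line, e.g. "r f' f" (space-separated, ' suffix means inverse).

  after f': (1 5)(2 3 6)(4 7)
  after r': (2 6)(3 5 7 4)

f' r'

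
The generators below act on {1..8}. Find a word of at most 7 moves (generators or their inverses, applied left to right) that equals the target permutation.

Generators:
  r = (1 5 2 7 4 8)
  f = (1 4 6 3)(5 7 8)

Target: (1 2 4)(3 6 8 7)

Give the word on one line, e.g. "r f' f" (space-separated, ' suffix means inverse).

r' r' r' f' r

  after r': (1 8 4 7 2 5)
  after r': (1 4 2)(5 8 7)
  after r': (1 7)(2 8)(4 5)
  after f': (1 5)(2 7 3 6 4 8)
  after r: (1 2 4)(3 6 8 7)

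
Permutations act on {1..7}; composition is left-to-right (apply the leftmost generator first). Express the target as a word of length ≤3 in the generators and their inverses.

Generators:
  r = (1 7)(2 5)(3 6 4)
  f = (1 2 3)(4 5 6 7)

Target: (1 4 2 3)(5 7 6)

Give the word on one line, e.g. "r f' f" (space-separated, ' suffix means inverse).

  after r': (1 7)(2 5)(3 4 6)
  after f': (1 6 2 4 5)(3 7)
  after r: (1 4 2 3)(5 7 6)

r' f' r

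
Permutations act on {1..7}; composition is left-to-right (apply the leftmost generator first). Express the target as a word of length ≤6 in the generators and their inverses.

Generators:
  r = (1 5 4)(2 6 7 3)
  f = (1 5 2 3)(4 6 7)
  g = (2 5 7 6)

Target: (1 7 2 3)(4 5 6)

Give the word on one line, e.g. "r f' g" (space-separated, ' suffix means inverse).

f r' g' r' f'

  after f: (1 5 2 3)(4 6 7)
  after r': (2 7 5 3 4)
  after g': (2 5 3 4 6 7)
  after r': (1 4 2)(3 5 7)
  after f': (1 7 2 3)(4 5 6)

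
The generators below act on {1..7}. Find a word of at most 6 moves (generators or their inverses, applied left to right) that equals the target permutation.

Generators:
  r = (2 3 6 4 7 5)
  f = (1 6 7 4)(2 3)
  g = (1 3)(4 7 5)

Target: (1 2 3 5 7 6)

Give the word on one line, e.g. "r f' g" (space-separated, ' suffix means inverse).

g r f' g' f

  after g: (1 3)(4 7 5)
  after r: (1 6 4 5 7 2 3)
  after f': (3 4 5 6 7)
  after g': (1 3 5 6 4 7)
  after f: (1 2 3 5 7 6)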